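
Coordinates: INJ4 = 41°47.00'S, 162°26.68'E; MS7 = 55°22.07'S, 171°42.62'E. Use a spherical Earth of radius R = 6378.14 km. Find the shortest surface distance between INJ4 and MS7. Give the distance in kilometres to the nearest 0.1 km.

1655.7 km

INJ4: φ = -41.78333°, λ = +162.44467°
MS7: φ = -55.36783°, λ = +171.71033°
Δφ = -13.5845°,  Δλ = 9.2657°
a = sin²(Δφ/2) + cos φ₁ cos φ₂ sin²(Δλ/2) = 0.016752
c = 2·arcsin(√a) = 0.259590 rad = 14.8734°
d = R·c = 6378.14 × 0.259590 = 1655.7 km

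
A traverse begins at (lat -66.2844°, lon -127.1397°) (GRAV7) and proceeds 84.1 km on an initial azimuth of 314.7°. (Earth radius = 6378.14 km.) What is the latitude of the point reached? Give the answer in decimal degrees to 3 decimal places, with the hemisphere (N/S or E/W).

65.747°S

δ = d/R = 84.1/6378.14 = 0.013186 rad
φ₂ = arcsin(sin φ₁ cos δ + cos φ₁ sin δ cos θ)
   = arcsin(-0.91555·0.99991 + 0.40220·0.01319·0.70339) = -65.74740°
λ₂ = λ₁ + atan2(sin θ sin δ cos φ₁, cos δ − sin φ₁ sin φ₂) = -128.44710°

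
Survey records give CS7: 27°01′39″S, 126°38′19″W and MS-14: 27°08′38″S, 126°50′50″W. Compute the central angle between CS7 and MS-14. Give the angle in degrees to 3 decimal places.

0.219°

CS7: φ = -27.02750°, λ = -126.63861°
MS-14: φ = -27.14389°, λ = -126.84722°
Δφ = -0.1164°,  Δλ = -0.2086°
a = sin²(Δφ/2) + cos φ₁ cos φ₂ sin²(Δλ/2) = 0.000004
c = 2·arcsin(√a) = 0.003826 rad = 0.2192°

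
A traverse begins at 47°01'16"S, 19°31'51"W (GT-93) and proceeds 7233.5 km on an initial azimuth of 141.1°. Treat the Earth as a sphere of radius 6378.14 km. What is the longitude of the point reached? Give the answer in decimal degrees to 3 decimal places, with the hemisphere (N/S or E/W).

GT-93: φ = -47.02111°, λ = -19.53083°
δ = d/R = 7233.5/6378.14 = 1.134108 rad
φ₂ = arcsin(sin φ₁ cos δ + cos φ₁ sin δ cos θ)
   = arcsin(-0.73160·0.42294 + 0.68173·0.90616·-0.77824) = -52.20309°
λ₂ = λ₁ + atan2(sin θ sin δ cos φ₁, cos δ − sin φ₁ sin φ₂) = 92.26983°

92.270°E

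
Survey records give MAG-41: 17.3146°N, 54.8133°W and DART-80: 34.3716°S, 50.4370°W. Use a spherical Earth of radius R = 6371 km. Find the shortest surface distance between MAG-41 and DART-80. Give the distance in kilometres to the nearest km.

Δφ = -51.6862°,  Δλ = 4.3763°
a = sin²(Δφ/2) + cos φ₁ cos φ₂ sin²(Δλ/2) = 0.191165
c = 2·arcsin(√a) = 0.905019 rad = 51.8538°
d = R·c = 6371 × 0.905019 = 5765.9 km

5766 km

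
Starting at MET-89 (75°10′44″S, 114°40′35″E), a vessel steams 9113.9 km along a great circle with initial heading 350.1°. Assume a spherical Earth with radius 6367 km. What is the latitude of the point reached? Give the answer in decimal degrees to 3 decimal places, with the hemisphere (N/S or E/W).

MET-89: φ = -75.17889°, λ = +114.67639°
δ = d/R = 9113.9/6367 = 1.431428 rad
φ₂ = arcsin(sin φ₁ cos δ + cos φ₁ sin δ cos θ)
   = arcsin(-0.96673·0.13892 + 0.25580·0.99030·0.98511) = 6.61825°
λ₂ = λ₁ + atan2(sin θ sin δ cos φ₁, cos δ − sin φ₁ sin φ₂) = 104.80691°

6.618°N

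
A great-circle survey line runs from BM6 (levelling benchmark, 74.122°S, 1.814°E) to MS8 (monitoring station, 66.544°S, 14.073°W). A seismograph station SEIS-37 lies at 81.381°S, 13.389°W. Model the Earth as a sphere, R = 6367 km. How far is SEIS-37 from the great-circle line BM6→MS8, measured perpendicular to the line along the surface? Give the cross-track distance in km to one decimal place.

δ₁₃ = central angle BM6→SEIS-37 = 0.137584 rad  (haversine)
θ₁₃ = bearing BM6→SEIS-37 = 196.651°,  θ₁₂ = bearing BM6→MS8 = 317.099°
dₓₜ = R·arcsin(sin δ₁₃ · sin(θ₁₃ − θ₁₂)) = 6367·arcsin(0.13715·sin(-120.448°)) = -754.578 km
|dₓₜ| = 754.578 km

754.6 km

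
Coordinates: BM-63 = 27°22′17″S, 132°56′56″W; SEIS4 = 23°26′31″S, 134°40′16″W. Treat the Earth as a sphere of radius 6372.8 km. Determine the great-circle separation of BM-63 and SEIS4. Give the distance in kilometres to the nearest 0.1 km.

470.0 km

BM-63: φ = -27.37139°, λ = -132.94889°
SEIS4: φ = -23.44194°, λ = -134.67111°
Δφ = 3.9294°,  Δλ = -1.7222°
a = sin²(Δφ/2) + cos φ₁ cos φ₂ sin²(Δλ/2) = 0.001359
c = 2·arcsin(√a) = 0.073757 rad = 4.2260°
d = R·c = 6372.8 × 0.073757 = 470.0 km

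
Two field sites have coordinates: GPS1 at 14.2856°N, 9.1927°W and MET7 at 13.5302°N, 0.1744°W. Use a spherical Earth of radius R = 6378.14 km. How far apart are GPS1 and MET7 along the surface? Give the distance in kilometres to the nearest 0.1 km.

978.0 km

Δφ = -0.7554°,  Δλ = 9.0183°
a = sin²(Δφ/2) + cos φ₁ cos φ₂ sin²(Δλ/2) = 0.005867
c = 2·arcsin(√a) = 0.153342 rad = 8.7858°
d = R·c = 6378.14 × 0.153342 = 978.0 km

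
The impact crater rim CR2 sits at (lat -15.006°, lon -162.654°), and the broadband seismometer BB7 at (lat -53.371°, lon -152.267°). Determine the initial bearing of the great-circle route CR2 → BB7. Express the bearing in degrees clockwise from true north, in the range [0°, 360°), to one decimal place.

Δλ = 10.3870°
y = sin Δλ · cos φ₂ = 0.107570
x = cos φ₁ sin φ₂ − sin φ₁ cos φ₂ cos Δλ = -0.623200
θ = atan2(y, x) = 170.2067° → 170.2067° (mod 360°)

170.2°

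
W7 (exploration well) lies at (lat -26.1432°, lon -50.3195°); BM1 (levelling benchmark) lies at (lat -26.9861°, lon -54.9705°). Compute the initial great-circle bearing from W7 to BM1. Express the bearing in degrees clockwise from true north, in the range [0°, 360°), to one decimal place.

257.5°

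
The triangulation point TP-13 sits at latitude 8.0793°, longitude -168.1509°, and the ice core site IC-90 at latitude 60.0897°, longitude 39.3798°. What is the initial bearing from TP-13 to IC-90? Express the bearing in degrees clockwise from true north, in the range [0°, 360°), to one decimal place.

345.9°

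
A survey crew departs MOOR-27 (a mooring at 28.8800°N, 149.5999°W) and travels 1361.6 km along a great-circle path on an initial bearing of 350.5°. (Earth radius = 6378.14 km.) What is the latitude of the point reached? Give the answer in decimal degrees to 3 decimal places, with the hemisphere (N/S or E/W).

40.918°N

δ = d/R = 1361.6/6378.14 = 0.213479 rad
φ₂ = arcsin(sin φ₁ cos δ + cos φ₁ sin δ cos θ)
   = arcsin(0.48298·0.97730 + 0.87563·0.21186·0.98629) = 40.91826°
λ₂ = λ₁ + atan2(sin θ sin δ cos φ₁, cos δ − sin φ₁ sin φ₂) = -152.25219°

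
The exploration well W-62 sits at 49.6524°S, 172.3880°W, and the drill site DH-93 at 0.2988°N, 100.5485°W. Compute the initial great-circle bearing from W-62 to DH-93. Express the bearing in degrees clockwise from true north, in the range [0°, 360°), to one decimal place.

Δλ = 71.8395°
y = sin Δλ · cos φ₂ = 0.950174
x = cos φ₁ sin φ₂ − sin φ₁ cos φ₂ cos Δλ = 0.240914
θ = atan2(y, x) = 75.7726° → 75.7726° (mod 360°)

75.8°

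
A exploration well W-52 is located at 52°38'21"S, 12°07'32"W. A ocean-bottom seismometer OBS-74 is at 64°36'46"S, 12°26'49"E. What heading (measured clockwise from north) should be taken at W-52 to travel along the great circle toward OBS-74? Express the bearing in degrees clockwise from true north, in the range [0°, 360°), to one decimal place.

143.2°

W-52: φ = -52.63917°, λ = -12.12556°
OBS-74: φ = -64.61278°, λ = +12.44694°
Δλ = 24.5725°
y = sin Δλ · cos φ₂ = 0.178286
x = cos φ₁ sin φ₂ − sin φ₁ cos φ₂ cos Δλ = -0.238323
θ = atan2(y, x) = 143.2003° → 143.2003° (mod 360°)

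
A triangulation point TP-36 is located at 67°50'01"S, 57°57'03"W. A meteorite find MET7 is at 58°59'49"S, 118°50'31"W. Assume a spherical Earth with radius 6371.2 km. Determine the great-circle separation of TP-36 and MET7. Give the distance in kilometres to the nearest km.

TP-36: φ = -67.83361°, λ = -57.95083°
MET7: φ = -58.99694°, λ = -118.84194°
Δφ = 8.8367°,  Δλ = -60.8911°
a = sin²(Δφ/2) + cos φ₁ cos φ₂ sin²(Δλ/2) = 0.055834
c = 2·arcsin(√a) = 0.477098 rad = 27.3357°
d = R·c = 6371.2 × 0.477098 = 3039.7 km

3040 km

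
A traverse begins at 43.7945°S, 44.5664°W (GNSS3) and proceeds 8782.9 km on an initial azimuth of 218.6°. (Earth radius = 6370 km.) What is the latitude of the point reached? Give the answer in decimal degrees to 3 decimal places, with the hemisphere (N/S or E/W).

43.300°S

δ = d/R = 8782.9/6370 = 1.378791 rad
φ₂ = arcsin(sin φ₁ cos δ + cos φ₁ sin δ cos θ)
   = arcsin(-0.69207·0.19083 + 0.72183·0.98162·-0.78152) = -43.30033°
λ₂ = λ₁ + atan2(sin θ sin δ cos φ₁, cos δ − sin φ₁ sin φ₂) = -167.26791°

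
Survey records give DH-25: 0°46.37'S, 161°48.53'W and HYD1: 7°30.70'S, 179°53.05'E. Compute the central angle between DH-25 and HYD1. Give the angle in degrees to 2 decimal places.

19.45°

DH-25: φ = -0.77283°, λ = -161.80883°
HYD1: φ = -7.51167°, λ = +179.88417°
Δφ = -6.7388°,  Δλ = -18.3070°
a = sin²(Δφ/2) + cos φ₁ cos φ₂ sin²(Δλ/2) = 0.028541
c = 2·arcsin(√a) = 0.339512 rad = 19.4526°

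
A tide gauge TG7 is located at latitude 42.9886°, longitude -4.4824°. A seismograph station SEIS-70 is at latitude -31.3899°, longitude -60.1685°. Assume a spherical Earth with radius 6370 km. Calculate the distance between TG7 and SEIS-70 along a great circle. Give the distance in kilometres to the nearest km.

Δφ = -74.3785°,  Δλ = -55.6861°
a = sin²(Δφ/2) + cos φ₁ cos φ₂ sin²(Δλ/2) = 0.501571
c = 2·arcsin(√a) = 1.573938 rad = 90.1800°
d = R·c = 6370 × 1.573938 = 10026.0 km

10026 km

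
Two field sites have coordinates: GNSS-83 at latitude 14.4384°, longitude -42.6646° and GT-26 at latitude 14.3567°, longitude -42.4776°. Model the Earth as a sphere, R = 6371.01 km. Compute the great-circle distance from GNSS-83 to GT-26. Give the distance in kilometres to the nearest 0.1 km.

Δφ = -0.0817°,  Δλ = 0.1870°
a = sin²(Δφ/2) + cos φ₁ cos φ₂ sin²(Δλ/2) = 0.000003
c = 2·arcsin(√a) = 0.003468 rad = 0.1987°
d = R·c = 6371.01 × 0.003468 = 22.1 km

22.1 km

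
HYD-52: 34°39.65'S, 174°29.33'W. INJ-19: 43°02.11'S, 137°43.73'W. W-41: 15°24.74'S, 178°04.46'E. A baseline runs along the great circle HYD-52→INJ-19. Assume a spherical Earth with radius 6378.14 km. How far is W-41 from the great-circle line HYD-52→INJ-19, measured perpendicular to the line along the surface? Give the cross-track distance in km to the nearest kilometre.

1483 km

HYD-52: φ = -34.66083°, λ = -174.48883°
INJ-19: φ = -43.03517°, λ = -137.72883°
W-41: φ = -15.41233°, λ = +178.07433°
δ₁₃ = central angle HYD-52→W-41 = 0.355630 rad  (haversine)
θ₁₃ = bearing HYD-52→W-41 = 339.000°,  θ₁₂ = bearing HYD-52→INJ-19 = 117.560°
dₓₜ = R·arcsin(sin δ₁₃ · sin(θ₁₃ − θ₁₂)) = 6378.14·arcsin(0.34818·sin(221.439°)) = -1483.080 km
|dₓₜ| = 1483.080 km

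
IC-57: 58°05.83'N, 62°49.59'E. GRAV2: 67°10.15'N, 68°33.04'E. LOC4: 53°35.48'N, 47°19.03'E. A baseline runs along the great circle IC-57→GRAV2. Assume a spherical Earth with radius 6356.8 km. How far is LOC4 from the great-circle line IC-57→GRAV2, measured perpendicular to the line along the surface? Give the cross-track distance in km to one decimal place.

IC-57: φ = +58.09717°, λ = +62.82650°
GRAV2: φ = +67.16917°, λ = +68.55067°
LOC4: φ = +53.59133°, λ = +47.31717°
δ₁₃ = central angle IC-57→LOC4 = 0.170574 rad  (haversine)
θ₁₃ = bearing IC-57→LOC4 = 249.224°,  θ₁₂ = bearing IC-57→GRAV2 = 13.653°
dₓₜ = R·arcsin(sin δ₁₃ · sin(θ₁₃ − θ₁₂)) = 6356.8·arcsin(0.16975·sin(235.571°)) = -892.963 km
|dₓₜ| = 892.963 km

893.0 km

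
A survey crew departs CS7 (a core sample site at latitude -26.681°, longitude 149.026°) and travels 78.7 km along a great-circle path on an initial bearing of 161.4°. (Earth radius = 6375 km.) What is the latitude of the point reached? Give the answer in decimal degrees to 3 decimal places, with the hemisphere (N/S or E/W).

δ = d/R = 78.7/6375 = 0.012345 rad
φ₂ = arcsin(sin φ₁ cos δ + cos φ₁ sin δ cos θ)
   = arcsin(-0.44902·0.99992 + 0.89352·0.01234·-0.94777) = -27.35115°
λ₂ = λ₁ + atan2(sin θ sin δ cos φ₁, cos δ − sin φ₁ sin φ₂) = 149.28000°

27.351°S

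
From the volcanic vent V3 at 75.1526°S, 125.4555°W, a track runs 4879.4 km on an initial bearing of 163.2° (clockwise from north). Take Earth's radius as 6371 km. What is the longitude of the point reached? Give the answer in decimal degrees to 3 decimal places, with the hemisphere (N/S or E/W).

δ = d/R = 4879.4/6371 = 0.765877 rad
φ₂ = arcsin(sin φ₁ cos δ + cos φ₁ sin δ cos θ)
   = arcsin(-0.96661·0.72077 + 0.25625·0.69317·-0.95732) = -60.08314°
λ₂ = λ₁ + atan2(sin θ sin δ cos φ₁, cos δ − sin φ₁ sin φ₂) = 30.85963°

30.860°E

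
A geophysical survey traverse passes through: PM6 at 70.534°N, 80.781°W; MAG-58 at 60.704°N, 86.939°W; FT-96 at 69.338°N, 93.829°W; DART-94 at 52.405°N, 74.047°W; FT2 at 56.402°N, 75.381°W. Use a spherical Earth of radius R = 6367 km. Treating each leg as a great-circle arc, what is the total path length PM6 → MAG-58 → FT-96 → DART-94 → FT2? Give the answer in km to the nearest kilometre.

4732 km

PM6→MAG-58: c = 0.176992 rad, d = 1126.91 km
MAG-58→FT-96: c = 0.158782 rad, d = 1010.97 km
FT-96→DART-94: c = 0.336420 rad, d = 2141.99 km
DART-94→FT2: c = 0.071061 rad, d = 452.45 km
Total = 1126.91 + 1010.97 + 2141.99 + 452.45 = 4732.31 km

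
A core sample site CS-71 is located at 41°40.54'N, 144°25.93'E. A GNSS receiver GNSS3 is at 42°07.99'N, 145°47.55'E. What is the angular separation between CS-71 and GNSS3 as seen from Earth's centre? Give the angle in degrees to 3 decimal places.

CS-71: φ = +41.67567°, λ = +144.43217°
GNSS3: φ = +42.13317°, λ = +145.79250°
Δφ = 0.4575°,  Δλ = 1.3603°
a = sin²(Δφ/2) + cos φ₁ cos φ₂ sin²(Δλ/2) = 0.000094
c = 2·arcsin(√a) = 0.019390 rad = 1.1110°

1.111°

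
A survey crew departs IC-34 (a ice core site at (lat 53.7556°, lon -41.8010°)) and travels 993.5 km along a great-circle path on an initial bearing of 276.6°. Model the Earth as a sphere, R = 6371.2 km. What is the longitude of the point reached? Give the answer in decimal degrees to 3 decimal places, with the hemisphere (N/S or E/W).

56.954°W

δ = d/R = 993.5/6371.2 = 0.155936 rad
φ₂ = arcsin(sin φ₁ cos δ + cos φ₁ sin δ cos θ)
   = arcsin(0.80650·0.98787 + 0.59123·0.15530·0.11494) = 53.83009°
λ₂ = λ₁ + atan2(sin θ sin δ cos φ₁, cos δ − sin φ₁ sin φ₂) = -56.95437°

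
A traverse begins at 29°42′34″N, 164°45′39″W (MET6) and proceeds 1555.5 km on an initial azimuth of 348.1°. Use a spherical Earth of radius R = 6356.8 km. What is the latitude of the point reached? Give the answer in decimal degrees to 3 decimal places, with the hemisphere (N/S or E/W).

MET6: φ = +29.70944°, λ = -164.76083°
δ = d/R = 1555.5/6356.8 = 0.244699 rad
φ₂ = arcsin(sin φ₁ cos δ + cos φ₁ sin δ cos θ)
   = arcsin(0.49560·0.97021 + 0.86855·0.24226·0.97851) = 43.37215°
λ₂ = λ₁ + atan2(sin θ sin δ cos φ₁, cos δ − sin φ₁ sin φ₂) = -168.70152°

43.372°N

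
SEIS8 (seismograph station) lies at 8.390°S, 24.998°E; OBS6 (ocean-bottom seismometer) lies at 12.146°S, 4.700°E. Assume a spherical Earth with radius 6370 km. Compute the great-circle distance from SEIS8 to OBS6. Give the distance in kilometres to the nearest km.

Δφ = -3.7560°,  Δλ = -20.2980°
a = sin²(Δφ/2) + cos φ₁ cos φ₂ sin²(Δλ/2) = 0.031104
c = 2·arcsin(√a) = 0.354578 rad = 20.3158°
d = R·c = 6370 × 0.354578 = 2258.7 km

2259 km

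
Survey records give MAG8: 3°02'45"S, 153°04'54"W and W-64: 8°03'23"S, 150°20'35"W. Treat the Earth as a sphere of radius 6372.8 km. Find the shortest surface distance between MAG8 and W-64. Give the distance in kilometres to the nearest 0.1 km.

MAG8: φ = -3.04583°, λ = -153.08167°
W-64: φ = -8.05639°, λ = -150.34306°
Δφ = -5.0106°,  Δλ = 2.7386°
a = sin²(Δφ/2) + cos φ₁ cos φ₂ sin²(Δλ/2) = 0.002475
c = 2·arcsin(√a) = 0.099546 rad = 5.7036°
d = R·c = 6372.8 × 0.099546 = 634.4 km

634.4 km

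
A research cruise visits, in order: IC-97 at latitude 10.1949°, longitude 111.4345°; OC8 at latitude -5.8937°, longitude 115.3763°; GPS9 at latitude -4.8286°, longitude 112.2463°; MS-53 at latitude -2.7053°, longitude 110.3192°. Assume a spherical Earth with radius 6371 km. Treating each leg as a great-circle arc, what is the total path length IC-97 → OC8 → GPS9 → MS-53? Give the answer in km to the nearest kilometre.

IC-97→OC8: c = 0.289039 rad, d = 1841.46 km
OC8→GPS9: c = 0.057478 rad, d = 366.19 km
GPS9→MS-53: c = 0.049996 rad, d = 318.52 km
Total = 1841.46 + 366.19 + 318.52 = 2526.18 km

2526 km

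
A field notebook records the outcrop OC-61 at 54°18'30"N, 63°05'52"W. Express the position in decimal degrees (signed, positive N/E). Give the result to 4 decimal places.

lat: 54.3083° N → +54.3083°
lon: 63.0978° W → -63.0978°

+54.3083°, -63.0978°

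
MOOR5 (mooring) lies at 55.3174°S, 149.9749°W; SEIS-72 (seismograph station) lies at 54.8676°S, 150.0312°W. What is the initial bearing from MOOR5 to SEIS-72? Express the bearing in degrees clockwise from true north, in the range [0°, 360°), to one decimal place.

Δλ = -0.0563°
y = sin Δλ · cos φ₂ = -0.000565
x = cos φ₁ sin φ₂ − sin φ₁ cos φ₂ cos Δλ = 0.007850
θ = atan2(y, x) = -4.1200° → 355.8800° (mod 360°)

355.9°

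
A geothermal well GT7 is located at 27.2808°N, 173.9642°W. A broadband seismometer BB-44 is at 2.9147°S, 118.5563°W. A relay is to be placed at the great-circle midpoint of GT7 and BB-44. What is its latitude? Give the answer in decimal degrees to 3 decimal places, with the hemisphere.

13.698°N

Bx = cos φ₂ cos Δλ = 0.566996,  By = cos φ₂ sin Δλ = 0.822150
φₘ = atan2(sin φ₁ + sin φ₂, √((cos φ₁ + Bx)² + By²)) = 13.69812°
λₘ = λ₁ + atan2(By, cos φ₁ + Bx) = -144.50845°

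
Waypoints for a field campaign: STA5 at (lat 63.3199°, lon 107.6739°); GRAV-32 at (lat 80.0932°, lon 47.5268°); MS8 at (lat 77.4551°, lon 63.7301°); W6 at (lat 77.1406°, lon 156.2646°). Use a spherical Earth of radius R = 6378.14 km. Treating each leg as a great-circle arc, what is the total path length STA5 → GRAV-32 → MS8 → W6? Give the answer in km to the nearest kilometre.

STA5→GRAV-32: c = 0.406129 rad, d = 2590.35 km
GRAV-32→MS8: c = 0.071348 rad, d = 455.07 km
MS8→W6: c = 0.319138 rad, d = 2035.50 km
Total = 2590.35 + 455.07 + 2035.50 = 5080.92 km

5081 km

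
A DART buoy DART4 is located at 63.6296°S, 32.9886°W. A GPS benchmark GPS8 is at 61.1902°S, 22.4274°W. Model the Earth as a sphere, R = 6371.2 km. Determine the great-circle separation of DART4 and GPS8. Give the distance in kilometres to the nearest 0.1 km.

Δφ = 2.4394°,  Δλ = 10.5612°
a = sin²(Δφ/2) + cos φ₁ cos φ₂ sin²(Δλ/2) = 0.002266
c = 2·arcsin(√a) = 0.095244 rad = 5.4571°
d = R·c = 6371.2 × 0.095244 = 606.8 km

606.8 km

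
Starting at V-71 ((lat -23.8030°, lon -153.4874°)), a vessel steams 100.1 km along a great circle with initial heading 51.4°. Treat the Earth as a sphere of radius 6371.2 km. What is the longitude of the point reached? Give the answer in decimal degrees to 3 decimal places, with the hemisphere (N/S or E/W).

δ = d/R = 100.1/6371.2 = 0.015711 rad
φ₂ = arcsin(sin φ₁ cos δ + cos φ₁ sin δ cos θ)
   = arcsin(-0.40359·0.99988 + 0.91494·0.01571·0.62388) = -23.23951°
λ₂ = λ₁ + atan2(sin θ sin δ cos φ₁, cos δ − sin φ₁ sin φ₂) = -152.72177°

152.722°W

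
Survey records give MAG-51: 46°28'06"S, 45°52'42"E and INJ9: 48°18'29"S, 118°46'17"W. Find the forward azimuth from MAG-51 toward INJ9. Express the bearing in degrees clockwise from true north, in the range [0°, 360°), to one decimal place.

190.2°

MAG-51: φ = -46.46833°, λ = +45.87833°
INJ9: φ = -48.30806°, λ = -118.77139°
Δλ = -164.6497°
y = sin Δλ · cos φ₂ = -0.176072
x = cos φ₁ sin φ₂ − sin φ₁ cos φ₂ cos Δλ = -0.979325
θ = atan2(y, x) = -169.8077° → 190.1923° (mod 360°)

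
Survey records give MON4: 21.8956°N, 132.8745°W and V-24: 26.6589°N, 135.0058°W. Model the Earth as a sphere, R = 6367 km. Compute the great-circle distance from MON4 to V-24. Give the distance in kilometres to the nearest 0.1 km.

571.6 km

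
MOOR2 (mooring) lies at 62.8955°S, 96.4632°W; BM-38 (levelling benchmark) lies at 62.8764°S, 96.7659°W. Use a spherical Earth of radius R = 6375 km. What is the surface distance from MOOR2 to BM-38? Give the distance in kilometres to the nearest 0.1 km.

15.5 km

Δφ = 0.0191°,  Δλ = -0.3027°
a = sin²(Δφ/2) + cos φ₁ cos φ₂ sin²(Δλ/2) = 0.000001
c = 2·arcsin(√a) = 0.002431 rad = 0.1393°
d = R·c = 6375 × 0.002431 = 15.5 km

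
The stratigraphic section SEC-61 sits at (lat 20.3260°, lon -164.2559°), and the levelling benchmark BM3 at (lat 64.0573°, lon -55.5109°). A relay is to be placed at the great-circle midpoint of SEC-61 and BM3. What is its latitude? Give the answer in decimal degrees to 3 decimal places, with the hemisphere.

54.221°N

Bx = cos φ₂ cos Δλ = -0.140585,  By = cos φ₂ sin Δλ = 0.414268
φₘ = atan2(sin φ₁ + sin φ₂, √((cos φ₁ + Bx)² + By²)) = 54.22135°
λₘ = λ₁ + atan2(By, cos φ₁ + Bx) = -136.79553°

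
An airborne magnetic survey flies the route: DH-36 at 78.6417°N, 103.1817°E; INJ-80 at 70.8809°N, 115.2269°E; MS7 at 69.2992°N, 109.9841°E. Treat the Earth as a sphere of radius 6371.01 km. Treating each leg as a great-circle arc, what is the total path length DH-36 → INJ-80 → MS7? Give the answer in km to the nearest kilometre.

1193 km

DH-36→INJ-80: c = 0.145592 rad, d = 927.57 km
INJ-80→MS7: c = 0.041606 rad, d = 265.07 km
Total = 927.57 + 265.07 = 1192.63 km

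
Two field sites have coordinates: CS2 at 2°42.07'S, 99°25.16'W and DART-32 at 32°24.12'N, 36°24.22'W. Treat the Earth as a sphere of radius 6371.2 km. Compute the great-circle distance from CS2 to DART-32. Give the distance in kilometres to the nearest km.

CS2: φ = -2.70117°, λ = -99.41933°
DART-32: φ = +32.40200°, λ = -36.40367°
Δφ = 35.1032°,  Δλ = 63.0157°
a = sin²(Δφ/2) + cos φ₁ cos φ₂ sin²(Δλ/2) = 0.321288
c = 2·arcsin(√a) = 1.205288 rad = 69.0579°
d = R·c = 6371.2 × 1.205288 = 7679.1 km

7679 km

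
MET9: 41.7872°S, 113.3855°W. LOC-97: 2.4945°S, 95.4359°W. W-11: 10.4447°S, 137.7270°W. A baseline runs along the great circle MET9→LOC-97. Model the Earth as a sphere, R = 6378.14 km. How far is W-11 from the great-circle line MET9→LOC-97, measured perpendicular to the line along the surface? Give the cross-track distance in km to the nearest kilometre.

3879 km

δ₁₃ = central angle MET9→W-11 = 0.661797 rad  (haversine)
θ₁₃ = bearing MET9→W-11 = 318.731°,  θ₁₂ = bearing MET9→LOC-97 = 27.130°
dₓₜ = R·arcsin(sin δ₁₃ · sin(θ₁₃ − θ₁₂)) = 6378.14·arcsin(0.61454·sin(291.601°)) = -3879.086 km
|dₓₜ| = 3879.086 km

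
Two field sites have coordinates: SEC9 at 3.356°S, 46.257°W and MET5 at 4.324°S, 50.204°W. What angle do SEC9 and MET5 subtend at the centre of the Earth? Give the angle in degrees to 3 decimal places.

4.055°

Δφ = -0.9680°,  Δλ = -3.9470°
a = sin²(Δφ/2) + cos φ₁ cos φ₂ sin²(Δλ/2) = 0.001252
c = 2·arcsin(√a) = 0.070779 rad = 4.0553°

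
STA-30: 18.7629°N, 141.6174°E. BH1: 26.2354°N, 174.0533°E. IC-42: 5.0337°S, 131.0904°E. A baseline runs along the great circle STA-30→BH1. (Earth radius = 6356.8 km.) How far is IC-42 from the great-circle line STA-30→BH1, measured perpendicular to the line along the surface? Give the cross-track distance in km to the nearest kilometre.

δ₁₃ = central angle STA-30→IC-42 = 0.453068 rad  (haversine)
θ₁₃ = bearing STA-30→IC-42 = 204.568°,  θ₁₂ = bearing STA-30→BH1 = 70.005°
dₓₜ = R·arcsin(sin δ₁₃ · sin(θ₁₃ − θ₁₂)) = 6356.8·arcsin(0.43773·sin(134.563°)) = 2016.127 km
|dₓₜ| = 2016.127 km

2016 km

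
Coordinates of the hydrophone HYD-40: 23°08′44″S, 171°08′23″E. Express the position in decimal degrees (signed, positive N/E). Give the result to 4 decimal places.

-23.1456°, +171.1397°

lat: 23.1456° S → -23.1456°
lon: 171.1397° E → +171.1397°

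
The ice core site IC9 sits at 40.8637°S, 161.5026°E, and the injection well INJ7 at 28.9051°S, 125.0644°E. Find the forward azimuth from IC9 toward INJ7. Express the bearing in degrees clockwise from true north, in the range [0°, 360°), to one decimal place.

280.4°

Δλ = -36.4382°
y = sin Δλ · cos φ₂ = -0.519961
x = cos φ₁ sin φ₂ − sin φ₁ cos φ₂ cos Δλ = 0.095230
θ = atan2(y, x) = -79.6214° → 280.3786° (mod 360°)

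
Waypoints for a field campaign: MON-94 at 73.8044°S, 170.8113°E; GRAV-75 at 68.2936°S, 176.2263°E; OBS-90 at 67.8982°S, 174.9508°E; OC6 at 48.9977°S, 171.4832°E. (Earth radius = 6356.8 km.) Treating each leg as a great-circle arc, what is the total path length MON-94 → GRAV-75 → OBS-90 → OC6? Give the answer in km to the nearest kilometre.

2816 km

MON-94→GRAV-75: c = 0.100862 rad, d = 641.16 km
GRAV-75→OBS-90: c = 0.010798 rad, d = 68.64 km
OBS-90→OC6: c = 0.331268 rad, d = 2105.81 km
Total = 641.16 + 68.64 + 2105.81 = 2815.60 km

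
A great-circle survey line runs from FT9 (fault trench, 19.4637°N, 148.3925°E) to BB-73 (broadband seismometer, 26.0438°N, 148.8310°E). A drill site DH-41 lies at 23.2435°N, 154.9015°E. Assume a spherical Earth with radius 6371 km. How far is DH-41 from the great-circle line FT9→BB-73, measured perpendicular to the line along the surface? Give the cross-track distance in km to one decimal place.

637.6 km

δ₁₃ = central angle FT9→DH-41 = 0.124656 rad  (haversine)
θ₁₃ = bearing FT9→DH-41 = 56.902°,  θ₁₂ = bearing FT9→BB-73 = 3.434°
dₓₜ = R·arcsin(sin δ₁₃ · sin(θ₁₃ − θ₁₂)) = 6371·arcsin(0.12433·sin(53.468°)) = 637.559 km
|dₓₜ| = 637.559 km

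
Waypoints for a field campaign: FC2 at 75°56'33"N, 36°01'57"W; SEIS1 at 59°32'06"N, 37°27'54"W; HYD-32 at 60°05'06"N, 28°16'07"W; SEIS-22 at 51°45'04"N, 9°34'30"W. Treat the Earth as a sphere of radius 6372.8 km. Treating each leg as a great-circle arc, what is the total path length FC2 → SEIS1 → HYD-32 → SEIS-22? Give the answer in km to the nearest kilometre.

3823 km

FC2: φ = +75.94250°, λ = -36.03250°
SEIS1: φ = +59.53500°, λ = -37.46500°
HYD-32: φ = +60.08500°, λ = -28.26861°
SEIS-22: φ = +51.75111°, λ = -9.57500°
FC2→SEIS1: c = 0.286501 rad, d = 1825.81 km
SEIS1→HYD-32: c = 0.081216 rad, d = 517.57 km
HYD-32→SEIS-22: c = 0.232242 rad, d = 1480.03 km
Total = 1825.81 + 517.57 + 1480.03 = 3823.42 km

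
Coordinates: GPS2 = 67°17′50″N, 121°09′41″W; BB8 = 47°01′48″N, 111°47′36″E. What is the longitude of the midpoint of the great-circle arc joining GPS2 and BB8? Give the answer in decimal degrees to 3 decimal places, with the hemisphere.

GPS2: φ = +67.29722°, λ = -121.16139°
BB8: φ = +47.03000°, λ = +111.79333°
Bx = cos φ₂ cos Δλ = -0.410636,  By = cos φ₂ sin Δλ = -0.544038
φₘ = atan2(sin φ₁ + sin φ₂, √((cos φ₁ + Bx)² + By²)) = 71.77767°
λₘ = λ₁ + atan2(By, cos φ₁ + Bx) = 146.24061°

146.241°E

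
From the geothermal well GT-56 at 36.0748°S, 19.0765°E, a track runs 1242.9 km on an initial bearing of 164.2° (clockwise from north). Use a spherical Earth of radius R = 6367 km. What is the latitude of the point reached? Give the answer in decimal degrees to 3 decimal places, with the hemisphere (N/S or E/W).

δ = d/R = 1242.9/6367 = 0.195210 rad
φ₂ = arcsin(sin φ₁ cos δ + cos φ₁ sin δ cos θ)
   = arcsin(-0.58884·0.98101 + 0.80825·0.19397·-0.96222) = -46.76176°
λ₂ = λ₁ + atan2(sin θ sin δ cos φ₁, cos δ − sin φ₁ sin φ₂) = 23.49829°

46.762°S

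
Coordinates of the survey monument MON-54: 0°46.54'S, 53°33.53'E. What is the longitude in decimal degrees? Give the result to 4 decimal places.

53.5588°E

53° + 33.53′/60 = 53 + 0.55883 = 53.5588°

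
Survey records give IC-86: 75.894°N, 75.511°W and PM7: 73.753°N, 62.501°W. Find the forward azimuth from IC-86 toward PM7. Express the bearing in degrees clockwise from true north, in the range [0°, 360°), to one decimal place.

Δλ = 13.0100°
y = sin Δλ · cos φ₂ = 0.062984
x = cos φ₁ sin φ₂ − sin φ₁ cos φ₂ cos Δλ = -0.030394
θ = atan2(y, x) = 115.7601° → 115.7601° (mod 360°)

115.8°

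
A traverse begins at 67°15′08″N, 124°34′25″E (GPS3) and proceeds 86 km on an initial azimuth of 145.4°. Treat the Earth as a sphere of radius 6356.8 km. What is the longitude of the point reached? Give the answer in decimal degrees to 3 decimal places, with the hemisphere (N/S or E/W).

GPS3: φ = +67.25222°, λ = +124.57361°
δ = d/R = 86/6356.8 = 0.013529 rad
φ₂ = arcsin(sin φ₁ cos δ + cos φ₁ sin δ cos θ)
   = arcsin(0.92222·0.99991 + 0.38668·0.01353·-0.82314) = 66.61025°
λ₂ = λ₁ + atan2(sin θ sin δ cos φ₁, cos δ − sin φ₁ sin φ₂) = 125.68241°

125.682°E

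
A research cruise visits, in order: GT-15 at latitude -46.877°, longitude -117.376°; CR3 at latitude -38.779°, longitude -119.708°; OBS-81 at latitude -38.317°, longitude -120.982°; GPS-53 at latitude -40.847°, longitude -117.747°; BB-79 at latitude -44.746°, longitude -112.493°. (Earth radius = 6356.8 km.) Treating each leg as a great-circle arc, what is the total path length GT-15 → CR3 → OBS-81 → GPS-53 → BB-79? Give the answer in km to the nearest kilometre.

2042 km

GT-15→CR3: c = 0.144436 rad, d = 918.15 km
CR3→OBS-81: c = 0.019168 rad, d = 121.85 km
OBS-81→GPS-53: c = 0.061986 rad, d = 394.03 km
GPS-53→BB-79: c = 0.095659 rad, d = 608.08 km
Total = 918.15 + 121.85 + 394.03 + 608.08 = 2042.12 km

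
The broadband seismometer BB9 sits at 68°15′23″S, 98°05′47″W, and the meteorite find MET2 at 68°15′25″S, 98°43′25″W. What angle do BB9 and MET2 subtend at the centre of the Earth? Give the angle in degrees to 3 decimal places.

0.232°

BB9: φ = -68.25639°, λ = -98.09639°
MET2: φ = -68.25694°, λ = -98.72361°
Δφ = -0.0006°,  Δλ = -0.6272°
a = sin²(Δφ/2) + cos φ₁ cos φ₂ sin²(Δλ/2) = 0.000004
c = 2·arcsin(√a) = 0.004055 rad = 0.2324°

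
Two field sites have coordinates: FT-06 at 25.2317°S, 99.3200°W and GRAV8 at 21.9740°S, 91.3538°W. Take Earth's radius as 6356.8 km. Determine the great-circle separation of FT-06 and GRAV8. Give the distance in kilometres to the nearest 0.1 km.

Δφ = 3.2577°,  Δλ = 7.9662°
a = sin²(Δφ/2) + cos φ₁ cos φ₂ sin²(Δλ/2) = 0.004856
c = 2·arcsin(√a) = 0.139477 rad = 7.9914°
d = R·c = 6356.8 × 0.139477 = 886.6 km

886.6 km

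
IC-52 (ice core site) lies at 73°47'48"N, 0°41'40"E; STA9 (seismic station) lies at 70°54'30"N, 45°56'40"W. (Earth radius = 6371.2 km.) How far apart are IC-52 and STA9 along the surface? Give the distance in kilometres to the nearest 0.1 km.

1561.3 km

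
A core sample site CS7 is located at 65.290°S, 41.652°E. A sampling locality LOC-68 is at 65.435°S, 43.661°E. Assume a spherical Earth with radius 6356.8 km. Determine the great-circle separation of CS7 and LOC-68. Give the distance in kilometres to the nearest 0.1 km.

Δφ = -0.1450°,  Δλ = 2.0090°
a = sin²(Δφ/2) + cos φ₁ cos φ₂ sin²(Δλ/2) = 0.000055
c = 2·arcsin(√a) = 0.014834 rad = 0.8499°
d = R·c = 6356.8 × 0.014834 = 94.3 km

94.3 km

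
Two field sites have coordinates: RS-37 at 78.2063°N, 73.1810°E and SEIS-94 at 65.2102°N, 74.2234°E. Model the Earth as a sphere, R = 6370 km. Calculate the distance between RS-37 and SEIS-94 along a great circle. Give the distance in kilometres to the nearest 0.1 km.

1445.3 km

Δφ = -12.9961°,  Δλ = 1.0424°
a = sin²(Δφ/2) + cos φ₁ cos φ₂ sin²(Δλ/2) = 0.012814
c = 2·arcsin(√a) = 0.226888 rad = 12.9997°
d = R·c = 6370 × 0.226888 = 1445.3 km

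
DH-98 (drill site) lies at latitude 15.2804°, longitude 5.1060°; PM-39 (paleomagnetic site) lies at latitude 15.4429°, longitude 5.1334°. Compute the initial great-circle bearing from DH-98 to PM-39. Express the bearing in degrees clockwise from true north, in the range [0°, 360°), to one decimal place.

Δλ = 0.0274°
y = sin Δλ · cos φ₂ = 0.000461
x = cos φ₁ sin φ₂ − sin φ₁ cos φ₂ cos Δλ = 0.002836
θ = atan2(y, x) = 9.2314° → 9.2314° (mod 360°)

9.2°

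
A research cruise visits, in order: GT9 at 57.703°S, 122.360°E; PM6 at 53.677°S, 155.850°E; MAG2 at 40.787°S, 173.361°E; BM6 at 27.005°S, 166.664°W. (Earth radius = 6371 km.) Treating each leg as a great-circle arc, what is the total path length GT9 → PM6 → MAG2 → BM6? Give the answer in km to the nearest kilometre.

GT9→PM6: c = 0.333235 rad, d = 2123.04 km
PM6→MAG2: c = 0.304433 rad, d = 1939.54 km
MAG2→BM6: c = 0.374674 rad, d = 2387.05 km
Total = 2123.04 + 1939.54 + 2387.05 = 6449.63 km

6450 km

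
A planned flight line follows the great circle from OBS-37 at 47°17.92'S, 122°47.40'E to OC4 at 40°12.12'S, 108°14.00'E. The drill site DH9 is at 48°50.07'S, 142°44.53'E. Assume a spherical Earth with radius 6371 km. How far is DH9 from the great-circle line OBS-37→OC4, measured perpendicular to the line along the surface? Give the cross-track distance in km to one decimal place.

OBS-37: φ = -47.29867°, λ = +122.79000°
OC4: φ = -40.20200°, λ = +108.23333°
DH9: φ = -48.83450°, λ = +142.74217°
δ₁₃ = central angle OBS-37→DH9 = 0.233568 rad  (haversine)
θ₁₃ = bearing OBS-37→DH9 = 103.960°,  θ₁₂ = bearing OBS-37→OC4 = 298.798°
dₓₜ = R·arcsin(sin δ₁₃ · sin(θ₁₃ − θ₁₂)) = 6371·arcsin(0.23145·sin(-194.838°)) = 377.838 km
|dₓₜ| = 377.838 km

377.8 km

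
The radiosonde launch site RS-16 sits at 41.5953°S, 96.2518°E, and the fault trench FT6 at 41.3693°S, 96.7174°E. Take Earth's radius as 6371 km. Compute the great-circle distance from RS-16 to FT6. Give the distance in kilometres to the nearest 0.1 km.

Δφ = 0.2260°,  Δλ = 0.4656°
a = sin²(Δφ/2) + cos φ₁ cos φ₂ sin²(Δλ/2) = 0.000013
c = 2·arcsin(√a) = 0.007254 rad = 0.4156°
d = R·c = 6371 × 0.007254 = 46.2 km

46.2 km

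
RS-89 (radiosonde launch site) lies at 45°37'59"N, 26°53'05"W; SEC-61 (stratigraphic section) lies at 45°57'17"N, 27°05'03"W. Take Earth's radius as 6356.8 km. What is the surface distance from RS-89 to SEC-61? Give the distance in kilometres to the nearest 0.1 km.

RS-89: φ = +45.63306°, λ = -26.88472°
SEC-61: φ = +45.95472°, λ = -27.08417°
Δφ = 0.3217°,  Δλ = -0.1994°
a = sin²(Δφ/2) + cos φ₁ cos φ₂ sin²(Δλ/2) = 0.000009
c = 2·arcsin(√a) = 0.006116 rad = 0.3504°
d = R·c = 6356.8 × 0.006116 = 38.9 km

38.9 km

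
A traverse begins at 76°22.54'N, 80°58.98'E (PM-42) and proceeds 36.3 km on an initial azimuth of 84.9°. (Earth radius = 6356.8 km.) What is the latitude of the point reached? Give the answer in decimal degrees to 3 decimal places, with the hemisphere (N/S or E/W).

76.401°N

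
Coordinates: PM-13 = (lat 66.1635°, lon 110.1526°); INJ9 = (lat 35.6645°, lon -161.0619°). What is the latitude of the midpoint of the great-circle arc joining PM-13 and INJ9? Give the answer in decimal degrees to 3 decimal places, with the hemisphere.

58.577°N

Bx = cos φ₂ cos Δλ = 0.017220,  By = cos φ₂ sin Δλ = 0.812262
φₘ = atan2(sin φ₁ + sin φ₂, √((cos φ₁ + Bx)² + By²)) = 58.57718°
λₘ = λ₁ + atan2(By, cos φ₁ + Bx) = 172.73529°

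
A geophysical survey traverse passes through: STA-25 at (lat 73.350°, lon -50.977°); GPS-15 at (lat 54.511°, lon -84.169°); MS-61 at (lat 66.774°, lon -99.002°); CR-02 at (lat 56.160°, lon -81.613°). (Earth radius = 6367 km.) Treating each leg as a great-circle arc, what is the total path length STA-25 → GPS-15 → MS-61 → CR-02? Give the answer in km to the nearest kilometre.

STA-25→GPS-15: c = 0.404525 rad, d = 2575.61 km
GPS-15→MS-61: c = 0.247395 rad, d = 1575.16 km
MS-61→CR-02: c = 0.233538 rad, d = 1486.94 km
Total = 2575.61 + 1575.16 + 1486.94 = 5637.71 km

5638 km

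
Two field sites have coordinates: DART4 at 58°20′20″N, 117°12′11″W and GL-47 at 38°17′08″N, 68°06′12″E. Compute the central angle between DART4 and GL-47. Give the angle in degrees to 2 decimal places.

83.27°

DART4: φ = +58.33889°, λ = -117.20306°
GL-47: φ = +38.28556°, λ = +68.10333°
Δφ = -20.0533°,  Δλ = -174.6936°
a = sin²(Δφ/2) + cos φ₁ cos φ₂ sin²(Δλ/2) = 0.441437
c = 2·arcsin(√a) = 1.453400 rad = 83.2737°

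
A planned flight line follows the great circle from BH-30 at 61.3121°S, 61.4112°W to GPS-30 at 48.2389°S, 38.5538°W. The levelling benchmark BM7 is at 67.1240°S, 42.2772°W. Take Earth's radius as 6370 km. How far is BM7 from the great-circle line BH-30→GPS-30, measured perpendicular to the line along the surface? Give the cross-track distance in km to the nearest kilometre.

1097 km

δ₁₃ = central angle BH-30→BM7 = 0.176009 rad  (haversine)
θ₁₃ = bearing BH-30→BM7 = 133.307°,  θ₁₂ = bearing BH-30→GPS-30 = 55.124°
dₓₜ = R·arcsin(sin δ₁₃ · sin(θ₁₃ − θ₁₂)) = 6370·arcsin(0.17510·sin(78.182°)) = 1097.172 km
|dₓₜ| = 1097.172 km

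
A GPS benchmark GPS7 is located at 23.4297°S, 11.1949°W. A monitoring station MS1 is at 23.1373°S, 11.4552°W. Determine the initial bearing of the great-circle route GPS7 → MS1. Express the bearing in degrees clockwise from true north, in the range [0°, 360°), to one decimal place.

320.7°

Δλ = -0.2603°
y = sin Δλ · cos φ₂ = -0.004178
x = cos φ₁ sin φ₂ − sin φ₁ cos φ₂ cos Δλ = 0.005100
θ = atan2(y, x) = -39.3251° → 320.6749° (mod 360°)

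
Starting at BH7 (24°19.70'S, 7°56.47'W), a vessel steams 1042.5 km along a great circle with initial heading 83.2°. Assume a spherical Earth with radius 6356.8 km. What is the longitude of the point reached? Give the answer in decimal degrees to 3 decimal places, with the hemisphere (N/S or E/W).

BH7: φ = -24.32833°, λ = -7.94117°
δ = d/R = 1042.5/6356.8 = 0.163998 rad
φ₂ = arcsin(sin φ₁ cos δ + cos φ₁ sin δ cos θ)
   = arcsin(-0.41197·0.98658 + 0.91120·0.16326·0.11840) = -22.88128°
λ₂ = λ₁ + atan2(sin θ sin δ cos φ₁, cos δ − sin φ₁ sin φ₂) = 2.19342°

2.193°E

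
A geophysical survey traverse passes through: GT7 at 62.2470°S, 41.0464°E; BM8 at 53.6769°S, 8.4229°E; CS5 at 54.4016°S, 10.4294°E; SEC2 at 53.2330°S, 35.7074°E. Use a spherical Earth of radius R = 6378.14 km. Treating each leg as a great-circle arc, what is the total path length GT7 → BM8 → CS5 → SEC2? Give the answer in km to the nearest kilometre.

3930 km

GT7→BM8: c = 0.332231 rad, d = 2119.01 km
BM8→CS5: c = 0.024142 rad, d = 153.98 km
CS5→SEC2: c = 0.259847 rad, d = 1657.34 km
Total = 2119.01 + 153.98 + 1657.34 = 3930.33 km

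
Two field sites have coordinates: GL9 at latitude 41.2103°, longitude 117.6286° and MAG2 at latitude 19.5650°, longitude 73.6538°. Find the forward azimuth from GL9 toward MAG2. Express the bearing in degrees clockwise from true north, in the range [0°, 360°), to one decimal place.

253.4°

Δλ = -43.9748°
y = sin Δλ · cos φ₂ = -0.654252
x = cos φ₁ sin φ₂ − sin φ₁ cos φ₂ cos Δλ = -0.194819
θ = atan2(y, x) = -106.5822° → 253.4178° (mod 360°)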